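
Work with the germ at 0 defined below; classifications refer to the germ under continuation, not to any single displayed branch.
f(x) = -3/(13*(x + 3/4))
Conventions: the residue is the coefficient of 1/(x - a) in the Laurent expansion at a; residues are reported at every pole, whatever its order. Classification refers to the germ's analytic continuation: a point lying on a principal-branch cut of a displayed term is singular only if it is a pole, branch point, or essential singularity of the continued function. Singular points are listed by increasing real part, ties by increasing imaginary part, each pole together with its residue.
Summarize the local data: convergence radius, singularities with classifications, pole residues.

Denominator factor (x + 3/4): pole of order 1 at -3/4, modulus 3/4.
The radius of convergence is the smallest modulus among the singular points: 3/4.
At the order-1 pole -3/4 set g(x) = (x - (-3/4))*f(x) = -3/13.
Simple pole: residue = g(a) at a = -3/4, which is -3/13.

Radius of convergence at 0: 3/4.
At -3/4: a pole of order 1; residue -3/13.


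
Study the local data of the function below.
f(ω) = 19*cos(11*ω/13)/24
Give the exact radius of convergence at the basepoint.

The factor cos(11*ω/13) is entire and contributes no finite singular point.
The polynomial part has no poles.
No finite singular points: the Taylor series at 0 converges everywhere.

The radius of convergence is infinite.


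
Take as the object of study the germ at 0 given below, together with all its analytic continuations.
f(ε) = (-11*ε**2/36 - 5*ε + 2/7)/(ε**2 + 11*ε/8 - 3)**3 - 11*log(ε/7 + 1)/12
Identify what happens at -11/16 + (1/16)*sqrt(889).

The denominator factor ε**2 + 11*ε/8 - 3 vanishes at -11/16 + (1/16)*sqrt(889) and appears to the power 3; the numerator there equals 81211/32256 - (1319/4608)*sqrt(889), nonzero, and no other factor vanishes.
The branch terms are analytic at this point.
Hence a pole whose order is the multiplicity, 3.

The point is a pole of order 3.


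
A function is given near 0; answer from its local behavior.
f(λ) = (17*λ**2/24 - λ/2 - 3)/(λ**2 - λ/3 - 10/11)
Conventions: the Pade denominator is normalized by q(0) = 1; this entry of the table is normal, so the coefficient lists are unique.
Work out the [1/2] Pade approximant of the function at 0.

Taylor coefficients needed (expand at 0): a_0 = 33/10, a_1 = -33/50, a_2 = 18557/6000, a_3 = -334807/180000.
Write the denominator as Q(λ) = 1 + q1*λ + q2*λ^2. Requiring Q*f - P = O(λ^4) with deg P <= 1 kills the coefficients of λ^2..λ^3 in Q*f:
  λ^2: a_2 + q1*a_1 + q2*a_0 = 0, i.e. 18557/6000 + (-33/50)*q1 + (33/10)*q2 = 0.
  λ^3: a_3 + q1*a_2 + q2*a_1 = 0, i.e. -334807/180000 + (18557/6000)*q1 + (-33/50)*q2 = 0.
Solving this linear system: q1 = 239/570, q2 = -5837/6840.
The numerator is Q*f truncated at degree 1: P0 = a_0 = 33/10; P1 = a_1 + q1*a_0 = 55/76.

The Pade approximant has numerator coefficients [33/10, 55/76]; denominator coefficients [1, 239/570, -5837/6840].


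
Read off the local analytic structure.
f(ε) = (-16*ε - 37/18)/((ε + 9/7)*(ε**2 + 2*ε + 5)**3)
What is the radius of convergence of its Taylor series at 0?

Denominator factor (ε**2 + 2*ε + 5)^3: discriminant -16, complex-conjugate roots (-1) + (2)*i and (-1) - (2)*i; poles of order 3, moduli sqrt(5) and sqrt(5).
Denominator factor (ε + 9/7): pole of order 1 at -9/7, modulus 9/7.
The radius of convergence is the smallest modulus among the singular points: 9/7.

The radius of convergence is 9/7.


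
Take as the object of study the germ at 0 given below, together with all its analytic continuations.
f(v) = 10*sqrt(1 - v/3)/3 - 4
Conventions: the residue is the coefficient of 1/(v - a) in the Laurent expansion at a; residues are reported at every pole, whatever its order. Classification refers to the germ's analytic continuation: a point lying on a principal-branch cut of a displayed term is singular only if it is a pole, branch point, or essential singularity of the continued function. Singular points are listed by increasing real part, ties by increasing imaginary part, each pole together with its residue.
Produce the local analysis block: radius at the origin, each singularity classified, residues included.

Radius of convergence at 0: 3.
At 3: an algebraic (square-root) branch point.

Branch term (10/3)*sqrt(1 - v/(3)): its argument vanishes at v = 3, a square-root branch point, modulus 3.
The radius of convergence is the smallest modulus among the singular points: 3.


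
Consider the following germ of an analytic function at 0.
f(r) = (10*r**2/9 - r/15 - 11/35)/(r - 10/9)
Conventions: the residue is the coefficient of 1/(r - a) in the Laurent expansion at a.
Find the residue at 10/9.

At the order-1 pole 10/9 set g(r) = (r - (10/9))*f(r) = 10*r**2/9 - r/15 - 11/35.
Simple pole: residue = g(a) at a = 10/9, which is 25091/25515.

The residue is 25091/25515.


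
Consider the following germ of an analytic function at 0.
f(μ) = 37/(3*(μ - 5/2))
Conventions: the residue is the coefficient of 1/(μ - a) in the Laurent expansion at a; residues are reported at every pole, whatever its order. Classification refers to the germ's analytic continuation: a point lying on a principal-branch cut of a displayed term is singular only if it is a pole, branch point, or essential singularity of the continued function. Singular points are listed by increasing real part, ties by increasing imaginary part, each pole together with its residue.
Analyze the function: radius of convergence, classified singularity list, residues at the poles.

Radius of convergence at 0: 5/2.
At 5/2: a pole of order 1; residue 37/3.

Denominator factor (μ - 5/2): pole of order 1 at 5/2, modulus 5/2.
The radius of convergence is the smallest modulus among the singular points: 5/2.
At the order-1 pole 5/2 set g(μ) = (μ - (5/2))*f(μ) = 37/3.
Simple pole: residue = g(a) at a = 5/2, which is 37/3.


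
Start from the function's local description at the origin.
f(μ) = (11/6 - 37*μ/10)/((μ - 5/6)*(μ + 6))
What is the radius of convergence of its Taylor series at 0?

The radius of convergence is 5/6.

Denominator factor (μ + 6): pole of order 1 at -6, modulus 6.
Denominator factor (μ - 5/6): pole of order 1 at 5/6, modulus 5/6.
The radius of convergence is the smallest modulus among the singular points: 5/6.


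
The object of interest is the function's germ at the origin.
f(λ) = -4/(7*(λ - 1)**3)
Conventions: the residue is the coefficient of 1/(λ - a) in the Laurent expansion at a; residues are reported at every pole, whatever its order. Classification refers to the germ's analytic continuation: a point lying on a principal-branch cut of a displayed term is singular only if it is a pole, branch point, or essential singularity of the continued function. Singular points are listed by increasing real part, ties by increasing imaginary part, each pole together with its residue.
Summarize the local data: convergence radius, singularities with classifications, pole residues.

Denominator factor (λ - 1)^3: pole of order 3 at 1, modulus 1.
The radius of convergence is the smallest modulus among the singular points: 1.
At the order-3 pole 1 set g(λ) = (λ - (1))^3*f(λ) = -4/7.
Order-3 pole: residue = g''(a)/2; g''(1) = 0, so the residue is 0.

Radius of convergence at 0: 1.
At 1: a pole of order 3; residue 0.


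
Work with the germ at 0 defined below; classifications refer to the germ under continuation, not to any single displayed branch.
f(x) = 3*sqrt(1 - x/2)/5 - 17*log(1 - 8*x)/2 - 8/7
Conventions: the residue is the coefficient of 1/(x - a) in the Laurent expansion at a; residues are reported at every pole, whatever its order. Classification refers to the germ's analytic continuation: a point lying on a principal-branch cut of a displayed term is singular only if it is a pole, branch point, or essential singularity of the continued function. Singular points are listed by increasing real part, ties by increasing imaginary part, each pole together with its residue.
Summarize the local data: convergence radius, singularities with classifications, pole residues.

Branch term (3/5)*sqrt(1 - x/(2)): its argument vanishes at x = 2, a square-root branch point, modulus 2.
Branch term (-17/2)*log(1 - x/(1/8)): its argument vanishes at x = 1/8, a logarithmic branch point, modulus 1/8.
The radius of convergence is the smallest modulus among the singular points: 1/8.
List the singular points by increasing real part (a conjugate pair: the negative imaginary part first).

Radius of convergence at 0: 1/8.
At 1/8: a logarithmic branch point.
At 2: an algebraic (square-root) branch point.


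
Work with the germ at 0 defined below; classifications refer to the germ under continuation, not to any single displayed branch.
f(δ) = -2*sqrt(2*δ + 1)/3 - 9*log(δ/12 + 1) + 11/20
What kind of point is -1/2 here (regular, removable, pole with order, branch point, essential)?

The point is an algebraic (square-root) branch point.

The term (-2/3)*sqrt(1 - δ/(-1/2)) has argument 1 - -1/2/(-1/2) = 0 at -1/2: a square-root (algebraic, two-sheeted) branch point; the remaining terms are analytic or single-valued there.


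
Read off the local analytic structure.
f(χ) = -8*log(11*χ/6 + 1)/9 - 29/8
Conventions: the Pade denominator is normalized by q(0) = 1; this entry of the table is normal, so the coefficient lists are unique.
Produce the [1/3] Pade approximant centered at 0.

The Pade approximant has numerator coefficients [-29/8, -453510431/75180096]; denominator coefficients [1, 1268179/1044168, -157300/1174689, 200981/3524067].

Taylor coefficients needed (expand at 0): a_0 = -29/8, a_1 = -44/27, a_2 = 121/81, a_3 = -1331/729, a_4 = 14641/5832.
Write the denominator as Q(χ) = 1 + q1*χ + q2*χ^2 + q3*χ^3. Requiring Q*f - P = O(χ^5) with deg P <= 1 kills the coefficients of χ^2..χ^4 in Q*f:
  χ^2: a_2 + q1*a_1 + q2*a_0 = 0, i.e. 121/81 + (-44/27)*q1 + (-29/8)*q2 = 0.
  χ^3: a_3 + q1*a_2 + q2*a_1 + q3*a_0 = 0, i.e. -1331/729 + (121/81)*q1 + (-44/27)*q2 + (-29/8)*q3 = 0.
  χ^4: a_4 + q1*a_3 + q2*a_2 + q3*a_1 = 0, i.e. 14641/5832 + (-1331/729)*q1 + (121/81)*q2 + (-44/27)*q3 = 0.
Solving this linear system: q1 = 1268179/1044168, q2 = -157300/1174689, q3 = 200981/3524067.
The numerator is Q*f truncated at degree 1: P0 = a_0 = -29/8; P1 = a_1 + q1*a_0 = -453510431/75180096.


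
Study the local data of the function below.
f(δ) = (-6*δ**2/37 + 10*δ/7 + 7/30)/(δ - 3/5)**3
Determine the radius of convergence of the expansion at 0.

The radius of convergence is 3/5.

Denominator factor (δ - 3/5)^3: pole of order 3 at 3/5, modulus 3/5.
The radius of convergence is the smallest modulus among the singular points: 3/5.


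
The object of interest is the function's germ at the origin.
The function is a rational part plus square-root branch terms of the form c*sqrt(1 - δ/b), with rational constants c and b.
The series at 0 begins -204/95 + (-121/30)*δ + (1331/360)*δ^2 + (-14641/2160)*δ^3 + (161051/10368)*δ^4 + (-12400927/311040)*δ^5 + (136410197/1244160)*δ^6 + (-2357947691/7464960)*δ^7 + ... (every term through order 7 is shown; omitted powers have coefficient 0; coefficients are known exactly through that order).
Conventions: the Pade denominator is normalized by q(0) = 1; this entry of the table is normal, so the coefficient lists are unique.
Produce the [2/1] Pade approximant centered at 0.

The Pade approximant has numerator coefficients [-204/95, -4543/570, -1331/360]; denominator coefficients [1, 11/6].

Taylor coefficients needed (read off): a_0 = -204/95, a_1 = -121/30, a_2 = 1331/360, a_3 = -14641/2160.
Write the denominator as Q(δ) = 1 + q1*δ. Requiring Q*f - P = O(δ^4) with deg P <= 2 kills the coefficients of δ^3..δ^3 in Q*f:
  δ^3: a_3 + q1*a_2 = 0, i.e. -14641/2160 + (1331/360)*q1 = 0.
Solving this linear system: q1 = 11/6.
The numerator is Q*f truncated at degree 2: P0 = a_0 = -204/95; P1 = a_1 + q1*a_0 = -4543/570; P2 = a_2 + q1*a_1 = -1331/360.


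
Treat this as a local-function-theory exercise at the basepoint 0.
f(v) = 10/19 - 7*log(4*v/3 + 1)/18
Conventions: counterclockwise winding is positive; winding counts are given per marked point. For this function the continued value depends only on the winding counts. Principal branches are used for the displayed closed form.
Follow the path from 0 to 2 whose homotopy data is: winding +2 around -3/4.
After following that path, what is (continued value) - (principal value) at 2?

Continued minus principal equals -(14/9)*pi*i.

The rational part is single-valued and drops out of the difference; each branch term changes only by its own monodromy.
(-7/18)*log(1 - v/(-3/4)): each positive loop around -3/4 adds 2*pi*i to the log, so winding +2 contributes (-7/18)*(2)*2*pi*i = -(14/9)*pi*i.
Summing the contributions at v = 2 gives -(14/9)*pi*i.


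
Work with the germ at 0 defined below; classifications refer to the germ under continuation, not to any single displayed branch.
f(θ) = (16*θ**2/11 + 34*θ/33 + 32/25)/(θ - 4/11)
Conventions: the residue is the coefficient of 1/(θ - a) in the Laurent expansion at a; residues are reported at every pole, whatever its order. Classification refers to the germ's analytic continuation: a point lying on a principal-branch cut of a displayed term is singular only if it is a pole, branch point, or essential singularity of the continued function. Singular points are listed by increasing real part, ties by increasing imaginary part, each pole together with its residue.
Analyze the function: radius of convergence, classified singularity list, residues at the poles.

Denominator factor (θ - 4/11): pole of order 1 at 4/11, modulus 4/11.
The radius of convergence is the smallest modulus among the singular points: 4/11.
At the order-1 pole 4/11 set g(θ) = (θ - (4/11))*f(θ) = 16*θ**2/11 + 34*θ/33 + 32/25.
Simple pole: residue = g(a) at a = 4/11, which is 184376/99825.

Radius of convergence at 0: 4/11.
At 4/11: a pole of order 1; residue 184376/99825.


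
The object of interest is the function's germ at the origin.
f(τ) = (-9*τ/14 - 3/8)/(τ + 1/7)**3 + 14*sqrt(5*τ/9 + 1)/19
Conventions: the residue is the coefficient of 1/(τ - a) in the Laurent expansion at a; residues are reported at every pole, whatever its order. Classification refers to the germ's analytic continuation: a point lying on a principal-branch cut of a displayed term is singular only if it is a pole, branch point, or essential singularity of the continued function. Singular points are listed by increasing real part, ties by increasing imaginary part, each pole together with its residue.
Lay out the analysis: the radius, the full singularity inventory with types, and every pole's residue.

Radius of convergence at 0: 1/7.
At -9/5: an algebraic (square-root) branch point.
At -1/7: a pole of order 3; residue 0.

Denominator factor (τ + 1/7)^3: pole of order 3 at -1/7, modulus 1/7.
Branch term (14/19)*sqrt(1 - τ/(-9/5)): its argument vanishes at τ = -9/5, a square-root branch point, modulus 9/5.
The radius of convergence is the smallest modulus among the singular points: 1/7.
The branch term is analytic at -1/7 and contributes nothing to the residue; only the rational part matters.
At the order-3 pole -1/7 set g(τ) = (τ - (-1/7))^3*(rational part) = -9*τ/14 - 3/8.
Order-3 pole: residue = g''(a)/2; g''(-1/7) = 0, so the residue is 0.
List the singular points by increasing real part (a conjugate pair: the negative imaginary part first).


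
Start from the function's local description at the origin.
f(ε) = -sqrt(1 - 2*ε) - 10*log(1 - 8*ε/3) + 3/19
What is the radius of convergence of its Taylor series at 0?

The radius of convergence is 3/8.

Branch term (-10)*log(1 - ε/(3/8)): its argument vanishes at ε = 3/8, a logarithmic branch point, modulus 3/8.
Branch term (-1)*sqrt(1 - ε/(1/2)): its argument vanishes at ε = 1/2, a square-root branch point, modulus 1/2.
The radius of convergence is the smallest modulus among the singular points: 3/8.


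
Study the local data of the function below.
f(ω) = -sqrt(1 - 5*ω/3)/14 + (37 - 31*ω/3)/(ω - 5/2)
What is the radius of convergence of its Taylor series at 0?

Denominator factor (ω - 5/2): pole of order 1 at 5/2, modulus 5/2.
Branch term (-1/14)*sqrt(1 - ω/(3/5)): its argument vanishes at ω = 3/5, a square-root branch point, modulus 3/5.
The radius of convergence is the smallest modulus among the singular points: 3/5.

The radius of convergence is 3/5.


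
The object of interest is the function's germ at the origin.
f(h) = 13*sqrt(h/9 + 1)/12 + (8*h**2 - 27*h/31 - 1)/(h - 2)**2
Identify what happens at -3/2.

Denominator factors: h - 2 = -7/2 at h = -3/2 — none vanishes.
Branch term sqrt(1 - h/(-9)): argument at -3/2 is 5/6, nonzero, so -3/2 is not its branch point (a point on a principal cut is still regular for the continued germ).
So the germ continues analytically to -3/2.

The point is a regular point.


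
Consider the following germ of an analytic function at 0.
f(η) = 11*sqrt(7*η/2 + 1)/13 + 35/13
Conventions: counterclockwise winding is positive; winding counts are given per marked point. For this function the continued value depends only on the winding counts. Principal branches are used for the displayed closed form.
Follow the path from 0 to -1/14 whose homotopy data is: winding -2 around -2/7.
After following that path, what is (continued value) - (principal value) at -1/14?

The rational part is single-valued and drops out of the difference; each branch term changes only by its own monodromy.
(11/13)*sqrt(1 - η/(-2/7)): winding -2 is even, the square root returns to the same sheet, contribution 0.
Summing the contributions at η = -1/14 gives 0.

Continued minus principal equals 0.


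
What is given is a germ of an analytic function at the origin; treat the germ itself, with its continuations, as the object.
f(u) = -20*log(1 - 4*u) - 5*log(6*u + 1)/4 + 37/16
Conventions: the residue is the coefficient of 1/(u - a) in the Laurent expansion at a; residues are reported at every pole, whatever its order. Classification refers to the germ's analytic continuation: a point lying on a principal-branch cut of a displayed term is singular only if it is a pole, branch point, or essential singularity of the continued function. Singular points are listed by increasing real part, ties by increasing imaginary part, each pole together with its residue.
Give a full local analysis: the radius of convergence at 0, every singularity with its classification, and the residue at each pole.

Radius of convergence at 0: 1/6.
At -1/6: a logarithmic branch point.
At 1/4: a logarithmic branch point.

Branch term (-5/4)*log(1 - u/(-1/6)): its argument vanishes at u = -1/6, a logarithmic branch point, modulus 1/6.
Branch term (-20)*log(1 - u/(1/4)): its argument vanishes at u = 1/4, a logarithmic branch point, modulus 1/4.
The radius of convergence is the smallest modulus among the singular points: 1/6.
List the singular points by increasing real part (a conjugate pair: the negative imaginary part first).


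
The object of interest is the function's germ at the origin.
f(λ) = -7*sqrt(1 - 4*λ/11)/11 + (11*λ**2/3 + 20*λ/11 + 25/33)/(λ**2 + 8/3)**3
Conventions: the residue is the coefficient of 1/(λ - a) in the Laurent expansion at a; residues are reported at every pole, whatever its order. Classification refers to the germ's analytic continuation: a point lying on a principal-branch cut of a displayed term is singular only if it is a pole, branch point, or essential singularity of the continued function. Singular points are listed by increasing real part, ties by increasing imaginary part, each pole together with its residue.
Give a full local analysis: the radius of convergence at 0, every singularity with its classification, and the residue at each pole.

Radius of convergence at 0: (2/3)*sqrt(6).
At -((2/3)*sqrt(6))*i: a pole of order 3; residue ((1193/45056)*sqrt(6))*i.
At ((2/3)*sqrt(6))*i: a pole of order 3; residue -((1193/45056)*sqrt(6))*i.
At 11/4: an algebraic (square-root) branch point.

Denominator factor (λ**2 + 8/3)^3: discriminant -32/3, complex-conjugate roots ((2/3)*sqrt(6))*i and -((2/3)*sqrt(6))*i; poles of order 3, moduli (2/3)*sqrt(6) and (2/3)*sqrt(6).
Branch term (-7/11)*sqrt(1 - λ/(11/4)): its argument vanishes at λ = 11/4, a square-root branch point, modulus 11/4.
The radius of convergence is the smallest modulus among the singular points: (2/3)*sqrt(6).
The branch term is analytic at -((2/3)*sqrt(6))*i and contributes nothing to the residue; only the rational part matters.
The factor λ**2 + 8/3 splits as (λ - a)(λ - a') with a = -((2/3)*sqrt(6))*i, a' = ((2/3)*sqrt(6))*i. At the order-3 pole a set g(λ) = (λ - a)^3*(rational part) = [11*λ**2/3 + 20*λ/11 + 25/33] / (λ - a')^3.
Order-3 pole: residue = g''(a)/2; g''(-((2/3)*sqrt(6))*i) = ((1193/22528)*sqrt(6))*i, so the residue is ((1193/45056)*sqrt(6))*i.
The branch term is analytic at ((2/3)*sqrt(6))*i and contributes nothing to the residue; only the rational part matters.
The factor λ**2 + 8/3 splits as (λ - a)(λ - a') with a = ((2/3)*sqrt(6))*i, a' = -((2/3)*sqrt(6))*i. At the order-3 pole a set g(λ) = (λ - a)^3*(rational part) = [11*λ**2/3 + 20*λ/11 + 25/33] / (λ - a')^3.
Order-3 pole: residue = g''(a)/2; g''(((2/3)*sqrt(6))*i) = -((1193/22528)*sqrt(6))*i, so the residue is -((1193/45056)*sqrt(6))*i.
List the singular points by increasing real part (a conjugate pair: the negative imaginary part first).


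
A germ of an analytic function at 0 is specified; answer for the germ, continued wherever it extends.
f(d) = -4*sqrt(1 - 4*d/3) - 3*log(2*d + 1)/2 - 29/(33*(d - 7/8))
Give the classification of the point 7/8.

The point is a pole of order 1.

The denominator factor d - 7/8 vanishes at 7/8 and appears to the power 1; the numerator there equals -29/33, nonzero, and no other factor vanishes.
The branch terms are analytic at this point.
Hence a pole whose order is the multiplicity, 1.


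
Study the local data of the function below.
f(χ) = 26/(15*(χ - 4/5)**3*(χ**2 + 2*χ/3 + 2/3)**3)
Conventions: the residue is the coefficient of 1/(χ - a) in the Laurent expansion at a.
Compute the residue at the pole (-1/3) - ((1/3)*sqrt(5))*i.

The factor χ**2 + 2*χ/3 + 2/3 splits as (χ - a)(χ - a') with a = (-1/3) - ((1/3)*sqrt(5))*i, a' = (-1/3) + ((1/3)*sqrt(5))*i. At the order-3 pole a set g(χ) = (χ - a)^3*f(χ) = [26/(15*(χ - 4/5)**3)] / (χ - a')^3.
Order-3 pole: residue = g''(a)/2; g''((-1/3) - ((1/3)*sqrt(5))*i) = (-963828125/463416696) - ((5163276703/4634166960)*sqrt(5))*i, so the residue is (-963828125/926833392) - ((5163276703/9268333920)*sqrt(5))*i.

The residue is (-963828125/926833392) - ((5163276703/9268333920)*sqrt(5))*i.


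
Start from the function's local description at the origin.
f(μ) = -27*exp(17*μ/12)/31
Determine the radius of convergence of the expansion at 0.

The radius of convergence is infinite.

The factor exp(17*μ/12) is entire and contributes no finite singular point.
The polynomial part has no poles.
No finite singular points: the Taylor series at 0 converges everywhere.


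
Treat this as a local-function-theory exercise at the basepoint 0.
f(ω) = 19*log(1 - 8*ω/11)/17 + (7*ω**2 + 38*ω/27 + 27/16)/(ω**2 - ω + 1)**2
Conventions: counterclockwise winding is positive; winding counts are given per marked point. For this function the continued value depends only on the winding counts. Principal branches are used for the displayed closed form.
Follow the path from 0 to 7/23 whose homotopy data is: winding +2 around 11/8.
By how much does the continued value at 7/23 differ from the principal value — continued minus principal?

Continued minus principal equals (76/17)*pi*i.

The rational part is single-valued and drops out of the difference; each branch term changes only by its own monodromy.
(19/17)*log(1 - ω/(11/8)): each positive loop around 11/8 adds 2*pi*i to the log, so winding +2 contributes (19/17)*(2)*2*pi*i = (76/17)*pi*i.
Summing the contributions at ω = 7/23 gives (76/17)*pi*i.


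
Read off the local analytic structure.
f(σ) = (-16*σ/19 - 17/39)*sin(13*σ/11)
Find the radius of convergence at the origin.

The radius of convergence is infinite.

The factor sin(13*σ/11) is entire and contributes no finite singular point.
The polynomial part has no poles.
No finite singular points: the Taylor series at 0 converges everywhere.


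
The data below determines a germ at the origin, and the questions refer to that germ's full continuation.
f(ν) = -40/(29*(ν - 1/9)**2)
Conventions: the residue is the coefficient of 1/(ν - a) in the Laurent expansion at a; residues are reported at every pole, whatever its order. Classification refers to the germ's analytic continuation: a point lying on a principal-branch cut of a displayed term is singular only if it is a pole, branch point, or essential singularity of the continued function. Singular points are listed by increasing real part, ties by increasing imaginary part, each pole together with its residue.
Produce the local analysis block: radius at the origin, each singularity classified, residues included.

Radius of convergence at 0: 1/9.
At 1/9: a pole of order 2; residue 0.

Denominator factor (ν - 1/9)^2: pole of order 2 at 1/9, modulus 1/9.
The radius of convergence is the smallest modulus among the singular points: 1/9.
At the order-2 pole 1/9 set g(ν) = (ν - (1/9))^2*f(ν) = -40/29.
Order-2 pole: residue = g'(a); g'(1/9) = 0, so the residue is 0.


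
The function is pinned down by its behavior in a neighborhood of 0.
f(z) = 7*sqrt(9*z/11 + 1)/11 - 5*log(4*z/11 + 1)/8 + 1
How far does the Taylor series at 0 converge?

Branch term (-5/8)*log(1 - z/(-11/4)): its argument vanishes at z = -11/4, a logarithmic branch point, modulus 11/4.
Branch term (7/11)*sqrt(1 - z/(-11/9)): its argument vanishes at z = -11/9, a square-root branch point, modulus 11/9.
The radius of convergence is the smallest modulus among the singular points: 11/9.

The radius of convergence is 11/9.


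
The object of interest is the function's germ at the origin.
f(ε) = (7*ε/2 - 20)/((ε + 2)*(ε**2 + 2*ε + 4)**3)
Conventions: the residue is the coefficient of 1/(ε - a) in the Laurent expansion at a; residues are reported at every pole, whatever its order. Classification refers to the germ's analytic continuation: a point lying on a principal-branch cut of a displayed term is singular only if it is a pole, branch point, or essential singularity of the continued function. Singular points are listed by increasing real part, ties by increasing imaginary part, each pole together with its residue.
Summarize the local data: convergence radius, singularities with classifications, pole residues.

Denominator factor (ε**2 + 2*ε + 4)^3: discriminant -12, complex-conjugate roots (-1) + (sqrt(3))*i and (-1) - (sqrt(3))*i; poles of order 3, moduli 2 and 2.
Denominator factor (ε + 2): pole of order 1 at -2, modulus 2.
The radius of convergence is the smallest modulus among the singular points: 2.
At the order-1 pole -2 set g(ε) = (ε - (-2))*f(ε) = (7*ε/2 - 20)/(ε**2 + 2*ε + 4)**3.
Simple pole: residue = g(a) at a = -2, which is -27/64.
The factor ε**2 + 2*ε + 4 splits as (ε - a)(ε - a') with a = (-1) - (sqrt(3))*i, a' = (-1) + (sqrt(3))*i. At the order-3 pole a set g(ε) = (ε - a)^3*f(ε) = [(7*ε/2 - 20)/(ε + 2)] / (ε - a')^3.
Order-3 pole: residue = g''(a)/2; g''((-1) - (sqrt(3))*i) = (27/64) - ((161/576)*sqrt(3))*i, so the residue is (27/128) - ((161/1152)*sqrt(3))*i.
The factor ε**2 + 2*ε + 4 splits as (ε - a)(ε - a') with a = (-1) + (sqrt(3))*i, a' = (-1) - (sqrt(3))*i. At the order-3 pole a set g(ε) = (ε - a)^3*f(ε) = [(7*ε/2 - 20)/(ε + 2)] / (ε - a')^3.
Order-3 pole: residue = g''(a)/2; g''((-1) + (sqrt(3))*i) = (27/64) + ((161/576)*sqrt(3))*i, so the residue is (27/128) + ((161/1152)*sqrt(3))*i.
List the singular points by increasing real part (a conjugate pair: the negative imaginary part first).

Radius of convergence at 0: 2.
At -2: a pole of order 1; residue -27/64.
At (-1) - (sqrt(3))*i: a pole of order 3; residue (27/128) - ((161/1152)*sqrt(3))*i.
At (-1) + (sqrt(3))*i: a pole of order 3; residue (27/128) + ((161/1152)*sqrt(3))*i.


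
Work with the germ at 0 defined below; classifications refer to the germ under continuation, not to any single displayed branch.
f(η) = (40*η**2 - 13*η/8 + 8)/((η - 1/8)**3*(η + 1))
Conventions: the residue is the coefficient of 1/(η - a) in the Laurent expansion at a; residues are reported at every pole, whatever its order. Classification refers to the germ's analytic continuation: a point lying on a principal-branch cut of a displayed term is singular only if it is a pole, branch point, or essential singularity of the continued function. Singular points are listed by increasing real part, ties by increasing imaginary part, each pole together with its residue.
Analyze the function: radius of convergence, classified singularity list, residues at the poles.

Denominator factor (η + 1): pole of order 1 at -1, modulus 1.
Denominator factor (η - 1/8)^3: pole of order 3 at 1/8, modulus 1/8.
The radius of convergence is the smallest modulus among the singular points: 1/8.
At the order-1 pole -1 set g(η) = (η - (-1))*f(η) = (40*η**2 - 13*η/8 + 8)/(η - 1/8)**3.
Simple pole: residue = g(a) at a = -1, which is -25408/729.
At the order-3 pole 1/8 set g(η) = (η - (1/8))^3*f(η) = (40*η**2 - 13*η/8 + 8)/(η + 1).
Order-3 pole: residue = g''(a)/2; g''(1/8) = 50816/729, so the residue is 25408/729.
List the singular points by increasing real part (a conjugate pair: the negative imaginary part first).

Radius of convergence at 0: 1/8.
At -1: a pole of order 1; residue -25408/729.
At 1/8: a pole of order 3; residue 25408/729.


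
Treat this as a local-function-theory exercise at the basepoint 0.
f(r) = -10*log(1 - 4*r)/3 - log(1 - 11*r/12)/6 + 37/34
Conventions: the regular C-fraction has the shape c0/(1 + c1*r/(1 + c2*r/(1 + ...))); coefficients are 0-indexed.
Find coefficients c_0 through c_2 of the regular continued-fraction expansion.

The regular C-fraction coefficients are [37/34, -16507/1332, 26928283/2586744].

Taylor coefficients (expand at 0): a_0 = 37/34, a_1 = 971/72, a_2 = 46201/1728.
c0 = a_0 = 37/34. Peel one level at a time: if S = 1 + c*r/S' with S'(0) = 1, then c is the r-coefficient of S and S' = c*r/(S - 1).
S_1 = c0/f = 1 + (-16507/1332)*r + (457780811/3548448)*r^2 + ...; c1 = -16507/1332.
S_2 = c1*r/(S_1 - 1) = 1 + (26928283/2586744)*r + ...; c2 = 26928283/2586744.


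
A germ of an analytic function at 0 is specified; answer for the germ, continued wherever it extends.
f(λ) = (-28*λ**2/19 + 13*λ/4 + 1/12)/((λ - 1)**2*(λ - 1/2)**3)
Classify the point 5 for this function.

The point is a regular point.

Denominator factors: λ - 1 = 4 at λ = 5; λ - 1/2 = 9/2 at λ = 5 — none vanishes.
So the germ continues analytically to 5.


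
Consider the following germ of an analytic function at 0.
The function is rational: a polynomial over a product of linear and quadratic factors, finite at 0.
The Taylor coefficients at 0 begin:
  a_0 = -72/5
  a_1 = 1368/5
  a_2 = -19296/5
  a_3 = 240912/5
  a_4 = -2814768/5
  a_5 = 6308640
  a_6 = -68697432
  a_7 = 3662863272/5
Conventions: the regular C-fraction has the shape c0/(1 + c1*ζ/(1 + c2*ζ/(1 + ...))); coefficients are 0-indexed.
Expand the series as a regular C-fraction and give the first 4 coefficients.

The regular C-fraction coefficients are [-72/5, 19, -93/19, 2750/589].

Taylor coefficients (read off): a_0 = -72/5, a_1 = 1368/5, a_2 = -19296/5, a_3 = 240912/5.
c0 = a_0 = -72/5. Peel one level at a time: if S = 1 + c*ζ/S' with S'(0) = 1, then c is the ζ-coefficient of S and S' = c*ζ/(S - 1).
S_1 = c0/f = 1 + (19)*ζ + (93)*ζ^2 + ...; c1 = 19.
S_2 = c1*ζ/(S_1 - 1) = 1 + (-93/19)*ζ + (8250/361)*ζ^2 + ...; c2 = -93/19.
S_3 = c2*ζ/(S_2 - 1) = 1 + (2750/589)*ζ + ...; c3 = 2750/589.


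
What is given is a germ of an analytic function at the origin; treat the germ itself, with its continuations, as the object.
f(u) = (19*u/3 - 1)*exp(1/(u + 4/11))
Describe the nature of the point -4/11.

The exponent 1/(u - (-4/11)) has a pole at -4/11, so exp(1/(u - (-4/11))) takes every nonzero value near it: an essential singularity (not a pole of any order).

The point is an essential singularity.


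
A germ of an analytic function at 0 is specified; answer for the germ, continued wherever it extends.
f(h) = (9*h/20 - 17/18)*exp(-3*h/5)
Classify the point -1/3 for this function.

The point is a regular point.

There is no denominator, hence no pole anywhere.
The factor exp(-3*h/5) is entire.
So the germ continues analytically to -1/3.


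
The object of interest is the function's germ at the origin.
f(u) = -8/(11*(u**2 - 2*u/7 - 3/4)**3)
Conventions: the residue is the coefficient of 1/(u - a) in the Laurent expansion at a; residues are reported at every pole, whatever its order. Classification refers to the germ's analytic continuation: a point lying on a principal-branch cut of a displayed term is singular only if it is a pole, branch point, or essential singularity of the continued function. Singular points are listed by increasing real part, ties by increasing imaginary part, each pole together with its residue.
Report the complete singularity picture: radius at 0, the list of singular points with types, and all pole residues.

Denominator factor (u**2 - 2*u/7 - 3/4)^3: discriminant 151/49, real irrational roots 1/7 + (1/14)*sqrt(151) and 1/7 - (1/14)*sqrt(151); poles of order 3, moduli 1/7 + (1/14)*sqrt(151) and -1/7 + (1/14)*sqrt(151).
The radius of convergence is the smallest modulus among the singular points: -1/7 + (1/14)*sqrt(151).
The factor u**2 - 2*u/7 - 3/4 splits as (u - a)(u - a') with a = 1/7 - (1/14)*sqrt(151), a' = 1/7 + (1/14)*sqrt(151). At the order-3 pole a set g(u) = (u - a)^3*f(u) = [-8/11] / (u - a')^3.
Order-3 pole: residue = g''(a)/2; g''(1/7 - (1/14)*sqrt(151)) = (1613472/37872461)*sqrt(151), so the residue is (806736/37872461)*sqrt(151).
The factor u**2 - 2*u/7 - 3/4 splits as (u - a)(u - a') with a = 1/7 + (1/14)*sqrt(151), a' = 1/7 - (1/14)*sqrt(151). At the order-3 pole a set g(u) = (u - a)^3*f(u) = [-8/11] / (u - a')^3.
Order-3 pole: residue = g''(a)/2; g''(1/7 + (1/14)*sqrt(151)) = -(1613472/37872461)*sqrt(151), so the residue is -(806736/37872461)*sqrt(151).
List the singular points by increasing real part (a conjugate pair: the negative imaginary part first).

Radius of convergence at 0: -1/7 + (1/14)*sqrt(151).
At 1/7 - (1/14)*sqrt(151): a pole of order 3; residue (806736/37872461)*sqrt(151).
At 1/7 + (1/14)*sqrt(151): a pole of order 3; residue -(806736/37872461)*sqrt(151).


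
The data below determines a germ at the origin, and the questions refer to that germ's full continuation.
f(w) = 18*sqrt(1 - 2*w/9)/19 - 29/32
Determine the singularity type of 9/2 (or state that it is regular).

The term (18/19)*sqrt(1 - w/(9/2)) has argument 1 - 9/2/(9/2) = 0 at 9/2: a square-root (algebraic, two-sheeted) branch point; the remaining terms are analytic or single-valued there.

The point is an algebraic (square-root) branch point.


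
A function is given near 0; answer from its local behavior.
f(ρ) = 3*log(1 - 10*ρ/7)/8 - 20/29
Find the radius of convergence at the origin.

The radius of convergence is 7/10.

Branch term (3/8)*log(1 - ρ/(7/10)): its argument vanishes at ρ = 7/10, a logarithmic branch point, modulus 7/10.
The radius of convergence is the smallest modulus among the singular points: 7/10.


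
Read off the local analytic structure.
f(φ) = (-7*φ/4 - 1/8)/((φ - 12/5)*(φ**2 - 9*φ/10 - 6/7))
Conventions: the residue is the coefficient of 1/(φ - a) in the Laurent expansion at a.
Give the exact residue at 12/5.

At the order-1 pole 12/5 set g(φ) = (φ - (12/5))*f(φ) = (-7*φ/4 - 1/8)/(φ**2 - 9*φ/10 - 6/7).
Simple pole: residue = g(a) at a = 12/5, which is -1211/768.

The residue is -1211/768.


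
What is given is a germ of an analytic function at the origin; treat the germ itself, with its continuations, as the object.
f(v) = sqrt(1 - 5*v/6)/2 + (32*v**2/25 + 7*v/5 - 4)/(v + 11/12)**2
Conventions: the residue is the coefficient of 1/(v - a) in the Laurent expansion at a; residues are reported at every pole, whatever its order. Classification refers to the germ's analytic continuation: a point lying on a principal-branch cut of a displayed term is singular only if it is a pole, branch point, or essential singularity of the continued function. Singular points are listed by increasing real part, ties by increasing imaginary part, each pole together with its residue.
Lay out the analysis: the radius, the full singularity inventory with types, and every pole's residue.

Denominator factor (v + 11/12)^2: pole of order 2 at -11/12, modulus 11/12.
Branch term (1/2)*sqrt(1 - v/(6/5)): its argument vanishes at v = 6/5, a square-root branch point, modulus 6/5.
The radius of convergence is the smallest modulus among the singular points: 11/12.
The branch term is analytic at -11/12 and contributes nothing to the residue; only the rational part matters.
At the order-2 pole -11/12 set g(v) = (v - (-11/12))^2*(rational part) = 32*v**2/25 + 7*v/5 - 4.
Order-2 pole: residue = g'(a); g'(-11/12) = -71/75, so the residue is -71/75.
List the singular points by increasing real part (a conjugate pair: the negative imaginary part first).

Radius of convergence at 0: 11/12.
At -11/12: a pole of order 2; residue -71/75.
At 6/5: an algebraic (square-root) branch point.


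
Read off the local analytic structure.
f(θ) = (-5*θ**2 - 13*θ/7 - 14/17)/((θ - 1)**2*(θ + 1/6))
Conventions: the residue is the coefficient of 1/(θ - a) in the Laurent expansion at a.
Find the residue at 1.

The residue is -26358/5831.

At the order-2 pole 1 set g(θ) = (θ - (1))^2*f(θ) = (-5*θ**2 - 13*θ/7 - 14/17)/(θ + 1/6).
Order-2 pole: residue = g'(a); g'(1) = -26358/5831, so the residue is -26358/5831.


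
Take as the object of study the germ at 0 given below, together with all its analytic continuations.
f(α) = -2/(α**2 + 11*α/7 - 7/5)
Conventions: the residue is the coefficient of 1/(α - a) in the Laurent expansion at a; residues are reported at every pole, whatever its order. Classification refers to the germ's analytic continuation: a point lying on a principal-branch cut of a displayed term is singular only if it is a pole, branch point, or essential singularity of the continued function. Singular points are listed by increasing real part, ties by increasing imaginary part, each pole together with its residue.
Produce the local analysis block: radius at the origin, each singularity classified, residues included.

Denominator factor (α**2 + 11*α/7 - 7/5): discriminant 1977/245, real irrational roots -11/14 + (1/70)*sqrt(9885) and -11/14 - (1/70)*sqrt(9885); poles of order 1, moduli -11/14 + (1/70)*sqrt(9885) and 11/14 + (1/70)*sqrt(9885).
The radius of convergence is the smallest modulus among the singular points: -11/14 + (1/70)*sqrt(9885).
The factor α**2 + 11*α/7 - 7/5 splits as (α - a)(α - a') with a = -11/14 - (1/70)*sqrt(9885), a' = -11/14 + (1/70)*sqrt(9885). At the order-1 pole a set g(α) = (α - a)*f(α) = [-2] / (α - a').
Simple pole: residue = g(a) at a = -11/14 - (1/70)*sqrt(9885), which is (14/1977)*sqrt(9885).
The factor α**2 + 11*α/7 - 7/5 splits as (α - a)(α - a') with a = -11/14 + (1/70)*sqrt(9885), a' = -11/14 - (1/70)*sqrt(9885). At the order-1 pole a set g(α) = (α - a)*f(α) = [-2] / (α - a').
Simple pole: residue = g(a) at a = -11/14 + (1/70)*sqrt(9885), which is -(14/1977)*sqrt(9885).
List the singular points by increasing real part (a conjugate pair: the negative imaginary part first).

Radius of convergence at 0: -11/14 + (1/70)*sqrt(9885).
At -11/14 - (1/70)*sqrt(9885): a pole of order 1; residue (14/1977)*sqrt(9885).
At -11/14 + (1/70)*sqrt(9885): a pole of order 1; residue -(14/1977)*sqrt(9885).


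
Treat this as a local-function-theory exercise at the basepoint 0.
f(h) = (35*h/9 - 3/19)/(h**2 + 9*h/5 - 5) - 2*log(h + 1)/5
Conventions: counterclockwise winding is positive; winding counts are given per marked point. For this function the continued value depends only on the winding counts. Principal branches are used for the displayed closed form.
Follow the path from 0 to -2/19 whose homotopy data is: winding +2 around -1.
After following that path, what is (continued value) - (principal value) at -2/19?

The rational part is single-valued and drops out of the difference; each branch term changes only by its own monodromy.
(-2/5)*log(1 - h/(-1)): each positive loop around -1 adds 2*pi*i to the log, so winding +2 contributes (-2/5)*(2)*2*pi*i = -(8/5)*pi*i.
Summing the contributions at h = -2/19 gives -(8/5)*pi*i.

Continued minus principal equals -(8/5)*pi*i.
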